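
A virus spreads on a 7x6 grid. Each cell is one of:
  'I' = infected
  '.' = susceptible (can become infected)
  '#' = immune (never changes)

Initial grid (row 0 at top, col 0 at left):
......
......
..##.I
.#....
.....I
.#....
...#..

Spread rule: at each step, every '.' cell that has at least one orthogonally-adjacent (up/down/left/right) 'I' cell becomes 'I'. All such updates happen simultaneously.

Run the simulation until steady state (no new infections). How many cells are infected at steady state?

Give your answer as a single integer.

Step 0 (initial): 2 infected
Step 1: +5 new -> 7 infected
Step 2: +6 new -> 13 infected
Step 3: +6 new -> 19 infected
Step 4: +5 new -> 24 infected
Step 5: +4 new -> 28 infected
Step 6: +6 new -> 34 infected
Step 7: +3 new -> 37 infected
Step 8: +0 new -> 37 infected

Answer: 37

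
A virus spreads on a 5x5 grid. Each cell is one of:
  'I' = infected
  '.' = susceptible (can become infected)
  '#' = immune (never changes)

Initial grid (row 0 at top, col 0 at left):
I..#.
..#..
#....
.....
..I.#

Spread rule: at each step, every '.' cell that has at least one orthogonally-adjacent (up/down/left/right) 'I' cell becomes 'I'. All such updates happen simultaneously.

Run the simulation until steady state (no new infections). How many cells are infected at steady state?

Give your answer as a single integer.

Step 0 (initial): 2 infected
Step 1: +5 new -> 7 infected
Step 2: +6 new -> 13 infected
Step 3: +4 new -> 17 infected
Step 4: +2 new -> 19 infected
Step 5: +1 new -> 20 infected
Step 6: +1 new -> 21 infected
Step 7: +0 new -> 21 infected

Answer: 21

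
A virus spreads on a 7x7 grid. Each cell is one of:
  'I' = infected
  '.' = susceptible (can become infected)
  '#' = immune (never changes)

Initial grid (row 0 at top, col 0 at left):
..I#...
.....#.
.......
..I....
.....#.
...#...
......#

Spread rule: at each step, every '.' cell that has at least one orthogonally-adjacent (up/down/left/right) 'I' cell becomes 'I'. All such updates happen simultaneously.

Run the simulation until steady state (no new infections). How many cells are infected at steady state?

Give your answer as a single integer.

Answer: 44

Derivation:
Step 0 (initial): 2 infected
Step 1: +6 new -> 8 infected
Step 2: +10 new -> 18 infected
Step 3: +9 new -> 27 infected
Step 4: +7 new -> 34 infected
Step 5: +6 new -> 40 infected
Step 6: +4 new -> 44 infected
Step 7: +0 new -> 44 infected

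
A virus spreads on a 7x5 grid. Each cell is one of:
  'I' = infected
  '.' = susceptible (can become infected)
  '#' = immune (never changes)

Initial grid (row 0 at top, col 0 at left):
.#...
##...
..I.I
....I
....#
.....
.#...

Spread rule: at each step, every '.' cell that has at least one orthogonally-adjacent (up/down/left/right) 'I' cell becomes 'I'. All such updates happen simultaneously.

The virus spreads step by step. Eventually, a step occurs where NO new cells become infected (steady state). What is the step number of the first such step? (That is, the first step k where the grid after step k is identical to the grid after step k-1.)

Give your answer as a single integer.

Answer: 7

Derivation:
Step 0 (initial): 3 infected
Step 1: +6 new -> 9 infected
Step 2: +7 new -> 16 infected
Step 3: +5 new -> 21 infected
Step 4: +5 new -> 26 infected
Step 5: +2 new -> 28 infected
Step 6: +1 new -> 29 infected
Step 7: +0 new -> 29 infected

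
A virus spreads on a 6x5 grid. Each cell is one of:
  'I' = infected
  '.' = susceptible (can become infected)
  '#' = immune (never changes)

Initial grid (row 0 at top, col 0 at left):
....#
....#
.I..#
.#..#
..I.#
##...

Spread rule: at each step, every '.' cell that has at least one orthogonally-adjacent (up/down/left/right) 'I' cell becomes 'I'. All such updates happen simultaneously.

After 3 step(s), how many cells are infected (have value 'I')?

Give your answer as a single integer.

Step 0 (initial): 2 infected
Step 1: +7 new -> 9 infected
Step 2: +8 new -> 17 infected
Step 3: +4 new -> 21 infected

Answer: 21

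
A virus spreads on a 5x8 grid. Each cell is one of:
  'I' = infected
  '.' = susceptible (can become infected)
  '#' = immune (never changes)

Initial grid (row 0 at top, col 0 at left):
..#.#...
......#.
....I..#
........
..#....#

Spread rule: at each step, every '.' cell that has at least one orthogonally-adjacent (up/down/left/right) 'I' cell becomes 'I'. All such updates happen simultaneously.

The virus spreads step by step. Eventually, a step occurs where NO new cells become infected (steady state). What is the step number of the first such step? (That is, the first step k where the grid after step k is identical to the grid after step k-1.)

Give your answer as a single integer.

Step 0 (initial): 1 infected
Step 1: +4 new -> 5 infected
Step 2: +7 new -> 12 infected
Step 3: +8 new -> 20 infected
Step 4: +6 new -> 26 infected
Step 5: +5 new -> 31 infected
Step 6: +3 new -> 34 infected
Step 7: +0 new -> 34 infected

Answer: 7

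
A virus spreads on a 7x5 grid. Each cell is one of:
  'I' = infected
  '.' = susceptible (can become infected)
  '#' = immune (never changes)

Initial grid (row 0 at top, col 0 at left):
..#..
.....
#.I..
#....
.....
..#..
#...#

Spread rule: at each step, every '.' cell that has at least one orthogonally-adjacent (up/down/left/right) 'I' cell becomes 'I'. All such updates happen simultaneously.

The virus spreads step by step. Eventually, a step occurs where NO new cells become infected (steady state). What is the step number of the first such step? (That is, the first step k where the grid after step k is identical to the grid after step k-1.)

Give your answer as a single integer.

Step 0 (initial): 1 infected
Step 1: +4 new -> 5 infected
Step 2: +6 new -> 11 infected
Step 3: +7 new -> 18 infected
Step 4: +6 new -> 24 infected
Step 5: +4 new -> 28 infected
Step 6: +1 new -> 29 infected
Step 7: +0 new -> 29 infected

Answer: 7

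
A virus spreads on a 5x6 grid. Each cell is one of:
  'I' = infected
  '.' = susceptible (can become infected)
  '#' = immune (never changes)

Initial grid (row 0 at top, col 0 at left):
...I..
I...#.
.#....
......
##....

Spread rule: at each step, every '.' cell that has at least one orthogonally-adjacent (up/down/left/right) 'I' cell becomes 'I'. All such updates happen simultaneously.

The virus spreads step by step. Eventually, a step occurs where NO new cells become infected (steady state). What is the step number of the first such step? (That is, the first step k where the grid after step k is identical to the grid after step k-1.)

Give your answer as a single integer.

Answer: 7

Derivation:
Step 0 (initial): 2 infected
Step 1: +6 new -> 8 infected
Step 2: +5 new -> 13 infected
Step 3: +5 new -> 18 infected
Step 4: +4 new -> 22 infected
Step 5: +3 new -> 25 infected
Step 6: +1 new -> 26 infected
Step 7: +0 new -> 26 infected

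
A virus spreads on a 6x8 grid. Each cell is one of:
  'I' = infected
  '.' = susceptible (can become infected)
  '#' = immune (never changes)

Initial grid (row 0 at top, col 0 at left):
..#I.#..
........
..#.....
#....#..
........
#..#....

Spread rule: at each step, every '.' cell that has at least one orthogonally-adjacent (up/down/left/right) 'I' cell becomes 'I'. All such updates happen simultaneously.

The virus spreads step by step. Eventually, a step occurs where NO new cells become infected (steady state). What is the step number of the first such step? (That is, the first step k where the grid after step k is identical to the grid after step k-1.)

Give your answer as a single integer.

Step 0 (initial): 1 infected
Step 1: +2 new -> 3 infected
Step 2: +3 new -> 6 infected
Step 3: +4 new -> 10 infected
Step 4: +8 new -> 18 infected
Step 5: +8 new -> 26 infected
Step 6: +7 new -> 33 infected
Step 7: +5 new -> 38 infected
Step 8: +2 new -> 40 infected
Step 9: +1 new -> 41 infected
Step 10: +0 new -> 41 infected

Answer: 10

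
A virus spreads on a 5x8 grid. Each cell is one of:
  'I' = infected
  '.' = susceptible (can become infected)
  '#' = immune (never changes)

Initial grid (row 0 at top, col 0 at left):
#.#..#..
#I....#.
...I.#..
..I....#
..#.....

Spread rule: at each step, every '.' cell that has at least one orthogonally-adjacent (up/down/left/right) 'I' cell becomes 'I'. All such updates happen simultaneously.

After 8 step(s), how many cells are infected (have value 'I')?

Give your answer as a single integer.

Step 0 (initial): 3 infected
Step 1: +8 new -> 11 infected
Step 2: +7 new -> 18 infected
Step 3: +5 new -> 23 infected
Step 4: +2 new -> 25 infected
Step 5: +2 new -> 27 infected
Step 6: +2 new -> 29 infected
Step 7: +1 new -> 30 infected
Step 8: +1 new -> 31 infected

Answer: 31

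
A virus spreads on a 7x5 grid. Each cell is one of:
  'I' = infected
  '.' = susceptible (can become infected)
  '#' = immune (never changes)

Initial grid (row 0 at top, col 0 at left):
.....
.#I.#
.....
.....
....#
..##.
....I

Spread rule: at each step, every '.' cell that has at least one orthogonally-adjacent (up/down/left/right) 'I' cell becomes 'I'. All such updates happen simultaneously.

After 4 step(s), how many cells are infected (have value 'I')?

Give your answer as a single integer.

Step 0 (initial): 2 infected
Step 1: +5 new -> 7 infected
Step 2: +6 new -> 13 infected
Step 3: +8 new -> 21 infected
Step 4: +7 new -> 28 infected

Answer: 28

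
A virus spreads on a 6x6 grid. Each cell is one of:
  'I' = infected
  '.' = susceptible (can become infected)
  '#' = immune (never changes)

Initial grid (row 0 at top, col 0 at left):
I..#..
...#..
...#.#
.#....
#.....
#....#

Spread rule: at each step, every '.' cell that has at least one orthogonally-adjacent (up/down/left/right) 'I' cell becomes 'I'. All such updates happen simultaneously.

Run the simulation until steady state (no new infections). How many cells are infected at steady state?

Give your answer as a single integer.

Step 0 (initial): 1 infected
Step 1: +2 new -> 3 infected
Step 2: +3 new -> 6 infected
Step 3: +3 new -> 9 infected
Step 4: +1 new -> 10 infected
Step 5: +1 new -> 11 infected
Step 6: +2 new -> 13 infected
Step 7: +4 new -> 17 infected
Step 8: +5 new -> 22 infected
Step 9: +3 new -> 25 infected
Step 10: +2 new -> 27 infected
Step 11: +1 new -> 28 infected
Step 12: +0 new -> 28 infected

Answer: 28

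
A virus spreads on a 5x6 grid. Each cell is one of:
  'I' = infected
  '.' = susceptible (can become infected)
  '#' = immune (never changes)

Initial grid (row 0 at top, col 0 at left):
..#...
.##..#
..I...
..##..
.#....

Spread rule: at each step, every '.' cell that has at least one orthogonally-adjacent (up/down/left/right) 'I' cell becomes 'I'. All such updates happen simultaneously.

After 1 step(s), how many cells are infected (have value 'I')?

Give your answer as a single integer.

Answer: 3

Derivation:
Step 0 (initial): 1 infected
Step 1: +2 new -> 3 infected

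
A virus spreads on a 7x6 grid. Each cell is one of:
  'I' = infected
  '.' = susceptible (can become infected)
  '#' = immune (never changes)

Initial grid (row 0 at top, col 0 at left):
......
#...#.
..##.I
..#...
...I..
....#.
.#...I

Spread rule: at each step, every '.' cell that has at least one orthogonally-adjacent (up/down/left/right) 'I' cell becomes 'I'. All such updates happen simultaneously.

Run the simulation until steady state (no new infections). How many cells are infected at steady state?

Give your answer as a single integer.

Step 0 (initial): 3 infected
Step 1: +9 new -> 12 infected
Step 2: +6 new -> 18 infected
Step 3: +5 new -> 23 infected
Step 4: +4 new -> 27 infected
Step 5: +5 new -> 32 infected
Step 6: +2 new -> 34 infected
Step 7: +1 new -> 35 infected
Step 8: +0 new -> 35 infected

Answer: 35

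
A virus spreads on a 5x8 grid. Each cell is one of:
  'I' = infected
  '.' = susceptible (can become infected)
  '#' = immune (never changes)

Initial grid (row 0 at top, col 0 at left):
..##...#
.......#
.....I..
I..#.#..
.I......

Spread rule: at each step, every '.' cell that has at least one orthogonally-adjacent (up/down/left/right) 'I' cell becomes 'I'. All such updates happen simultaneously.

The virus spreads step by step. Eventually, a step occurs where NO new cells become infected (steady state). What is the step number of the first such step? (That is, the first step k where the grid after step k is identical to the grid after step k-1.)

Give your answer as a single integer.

Answer: 5

Derivation:
Step 0 (initial): 3 infected
Step 1: +7 new -> 10 infected
Step 2: +11 new -> 21 infected
Step 3: +9 new -> 30 infected
Step 4: +4 new -> 34 infected
Step 5: +0 new -> 34 infected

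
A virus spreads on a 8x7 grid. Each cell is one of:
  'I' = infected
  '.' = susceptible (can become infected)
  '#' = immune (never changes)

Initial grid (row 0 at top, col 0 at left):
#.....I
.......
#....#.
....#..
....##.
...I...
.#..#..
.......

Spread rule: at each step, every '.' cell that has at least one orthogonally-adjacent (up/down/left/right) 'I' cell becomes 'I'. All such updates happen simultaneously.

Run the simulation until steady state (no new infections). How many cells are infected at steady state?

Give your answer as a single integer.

Answer: 48

Derivation:
Step 0 (initial): 2 infected
Step 1: +6 new -> 8 infected
Step 2: +9 new -> 17 infected
Step 3: +11 new -> 28 infected
Step 4: +12 new -> 40 infected
Step 5: +6 new -> 46 infected
Step 6: +1 new -> 47 infected
Step 7: +1 new -> 48 infected
Step 8: +0 new -> 48 infected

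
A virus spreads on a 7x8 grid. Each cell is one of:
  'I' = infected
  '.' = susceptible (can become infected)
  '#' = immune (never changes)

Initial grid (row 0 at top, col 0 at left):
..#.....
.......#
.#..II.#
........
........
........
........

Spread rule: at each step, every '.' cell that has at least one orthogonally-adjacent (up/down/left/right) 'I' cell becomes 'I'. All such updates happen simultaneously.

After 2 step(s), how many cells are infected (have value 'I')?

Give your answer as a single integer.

Step 0 (initial): 2 infected
Step 1: +6 new -> 8 infected
Step 2: +9 new -> 17 infected

Answer: 17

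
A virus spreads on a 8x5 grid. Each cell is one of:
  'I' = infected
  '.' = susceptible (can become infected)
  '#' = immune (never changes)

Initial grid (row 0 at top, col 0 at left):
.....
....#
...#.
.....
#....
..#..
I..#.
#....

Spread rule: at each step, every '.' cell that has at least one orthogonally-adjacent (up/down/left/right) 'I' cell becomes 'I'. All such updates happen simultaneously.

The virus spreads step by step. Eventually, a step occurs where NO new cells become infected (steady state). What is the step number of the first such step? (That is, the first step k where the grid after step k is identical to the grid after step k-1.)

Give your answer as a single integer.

Answer: 11

Derivation:
Step 0 (initial): 1 infected
Step 1: +2 new -> 3 infected
Step 2: +3 new -> 6 infected
Step 3: +2 new -> 8 infected
Step 4: +3 new -> 11 infected
Step 5: +5 new -> 16 infected
Step 6: +7 new -> 23 infected
Step 7: +5 new -> 28 infected
Step 8: +4 new -> 32 infected
Step 9: +1 new -> 33 infected
Step 10: +1 new -> 34 infected
Step 11: +0 new -> 34 infected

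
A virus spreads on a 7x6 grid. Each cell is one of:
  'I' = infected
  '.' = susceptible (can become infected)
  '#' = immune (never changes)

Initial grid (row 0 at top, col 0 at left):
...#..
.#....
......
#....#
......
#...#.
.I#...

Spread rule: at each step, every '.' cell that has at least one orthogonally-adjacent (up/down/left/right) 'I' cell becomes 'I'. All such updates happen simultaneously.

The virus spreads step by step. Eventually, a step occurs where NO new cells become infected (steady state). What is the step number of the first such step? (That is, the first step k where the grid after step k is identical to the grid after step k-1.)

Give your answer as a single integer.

Step 0 (initial): 1 infected
Step 1: +2 new -> 3 infected
Step 2: +2 new -> 5 infected
Step 3: +4 new -> 9 infected
Step 4: +4 new -> 13 infected
Step 5: +5 new -> 18 infected
Step 6: +6 new -> 24 infected
Step 7: +5 new -> 29 infected
Step 8: +3 new -> 32 infected
Step 9: +2 new -> 34 infected
Step 10: +1 new -> 35 infected
Step 11: +0 new -> 35 infected

Answer: 11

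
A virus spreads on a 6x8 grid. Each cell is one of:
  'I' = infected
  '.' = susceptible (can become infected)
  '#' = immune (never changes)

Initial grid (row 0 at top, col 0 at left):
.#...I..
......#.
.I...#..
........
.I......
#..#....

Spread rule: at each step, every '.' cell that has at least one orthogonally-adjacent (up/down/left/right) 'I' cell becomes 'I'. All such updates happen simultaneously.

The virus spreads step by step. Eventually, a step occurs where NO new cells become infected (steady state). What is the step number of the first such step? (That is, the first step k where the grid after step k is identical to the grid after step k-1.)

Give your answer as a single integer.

Step 0 (initial): 3 infected
Step 1: +10 new -> 13 infected
Step 2: +10 new -> 23 infected
Step 3: +7 new -> 30 infected
Step 4: +4 new -> 34 infected
Step 5: +5 new -> 39 infected
Step 6: +3 new -> 42 infected
Step 7: +1 new -> 43 infected
Step 8: +0 new -> 43 infected

Answer: 8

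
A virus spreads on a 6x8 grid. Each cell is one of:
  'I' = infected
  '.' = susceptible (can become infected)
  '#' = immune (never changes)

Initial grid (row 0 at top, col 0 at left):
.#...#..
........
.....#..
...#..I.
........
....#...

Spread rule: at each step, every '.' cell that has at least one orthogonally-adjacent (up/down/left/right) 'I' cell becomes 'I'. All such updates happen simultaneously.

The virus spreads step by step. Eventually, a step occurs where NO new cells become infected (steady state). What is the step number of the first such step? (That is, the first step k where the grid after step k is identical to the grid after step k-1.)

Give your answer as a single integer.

Step 0 (initial): 1 infected
Step 1: +4 new -> 5 infected
Step 2: +6 new -> 11 infected
Step 3: +7 new -> 18 infected
Step 4: +4 new -> 22 infected
Step 5: +5 new -> 27 infected
Step 6: +6 new -> 33 infected
Step 7: +6 new -> 39 infected
Step 8: +3 new -> 42 infected
Step 9: +1 new -> 43 infected
Step 10: +0 new -> 43 infected

Answer: 10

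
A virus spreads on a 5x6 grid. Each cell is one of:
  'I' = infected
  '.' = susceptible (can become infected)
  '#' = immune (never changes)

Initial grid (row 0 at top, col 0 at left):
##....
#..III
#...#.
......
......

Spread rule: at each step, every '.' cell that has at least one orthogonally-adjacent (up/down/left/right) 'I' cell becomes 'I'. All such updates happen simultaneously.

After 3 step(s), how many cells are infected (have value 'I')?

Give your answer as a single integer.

Step 0 (initial): 3 infected
Step 1: +6 new -> 9 infected
Step 2: +5 new -> 14 infected
Step 3: +5 new -> 19 infected

Answer: 19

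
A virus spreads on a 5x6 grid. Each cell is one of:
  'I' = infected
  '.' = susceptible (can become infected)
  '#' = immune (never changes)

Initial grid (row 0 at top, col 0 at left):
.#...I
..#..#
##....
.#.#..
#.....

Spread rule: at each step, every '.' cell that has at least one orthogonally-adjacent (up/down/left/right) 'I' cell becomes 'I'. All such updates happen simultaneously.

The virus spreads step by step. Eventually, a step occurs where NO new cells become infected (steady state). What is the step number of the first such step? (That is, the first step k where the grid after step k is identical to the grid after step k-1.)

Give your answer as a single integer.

Step 0 (initial): 1 infected
Step 1: +1 new -> 2 infected
Step 2: +2 new -> 4 infected
Step 3: +3 new -> 7 infected
Step 4: +3 new -> 10 infected
Step 5: +3 new -> 13 infected
Step 6: +3 new -> 16 infected
Step 7: +1 new -> 17 infected
Step 8: +1 new -> 18 infected
Step 9: +0 new -> 18 infected

Answer: 9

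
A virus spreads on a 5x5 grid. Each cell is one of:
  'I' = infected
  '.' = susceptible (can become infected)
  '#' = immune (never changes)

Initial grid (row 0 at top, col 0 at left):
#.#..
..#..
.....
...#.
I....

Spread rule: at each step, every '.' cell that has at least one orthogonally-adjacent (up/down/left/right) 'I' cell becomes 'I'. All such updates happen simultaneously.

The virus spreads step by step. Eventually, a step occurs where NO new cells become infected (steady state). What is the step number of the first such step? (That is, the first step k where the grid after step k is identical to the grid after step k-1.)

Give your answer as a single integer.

Answer: 9

Derivation:
Step 0 (initial): 1 infected
Step 1: +2 new -> 3 infected
Step 2: +3 new -> 6 infected
Step 3: +4 new -> 10 infected
Step 4: +3 new -> 13 infected
Step 5: +3 new -> 16 infected
Step 6: +2 new -> 18 infected
Step 7: +2 new -> 20 infected
Step 8: +1 new -> 21 infected
Step 9: +0 new -> 21 infected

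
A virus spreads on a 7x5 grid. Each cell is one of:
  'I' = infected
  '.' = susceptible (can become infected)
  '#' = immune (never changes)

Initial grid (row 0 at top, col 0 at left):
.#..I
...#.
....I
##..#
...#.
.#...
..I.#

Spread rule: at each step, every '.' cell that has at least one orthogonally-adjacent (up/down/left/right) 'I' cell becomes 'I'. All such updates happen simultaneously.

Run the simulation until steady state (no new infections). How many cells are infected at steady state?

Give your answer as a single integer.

Step 0 (initial): 3 infected
Step 1: +6 new -> 9 infected
Step 2: +6 new -> 15 infected
Step 3: +6 new -> 21 infected
Step 4: +4 new -> 25 infected
Step 5: +1 new -> 26 infected
Step 6: +1 new -> 27 infected
Step 7: +0 new -> 27 infected

Answer: 27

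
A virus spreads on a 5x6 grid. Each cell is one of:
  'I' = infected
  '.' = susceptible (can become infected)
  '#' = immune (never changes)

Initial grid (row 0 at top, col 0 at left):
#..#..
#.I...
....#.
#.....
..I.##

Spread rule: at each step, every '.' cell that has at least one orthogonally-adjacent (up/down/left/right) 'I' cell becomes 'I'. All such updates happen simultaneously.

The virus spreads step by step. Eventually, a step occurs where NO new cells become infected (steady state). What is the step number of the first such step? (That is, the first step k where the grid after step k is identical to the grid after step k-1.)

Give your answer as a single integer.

Step 0 (initial): 2 infected
Step 1: +7 new -> 9 infected
Step 2: +7 new -> 16 infected
Step 3: +4 new -> 20 infected
Step 4: +3 new -> 23 infected
Step 5: +0 new -> 23 infected

Answer: 5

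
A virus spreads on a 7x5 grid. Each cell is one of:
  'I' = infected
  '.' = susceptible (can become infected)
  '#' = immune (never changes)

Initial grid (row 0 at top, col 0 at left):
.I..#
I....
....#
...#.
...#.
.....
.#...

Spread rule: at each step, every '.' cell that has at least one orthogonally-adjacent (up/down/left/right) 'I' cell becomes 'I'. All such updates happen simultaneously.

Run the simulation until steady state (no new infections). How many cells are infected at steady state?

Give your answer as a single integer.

Step 0 (initial): 2 infected
Step 1: +4 new -> 6 infected
Step 2: +4 new -> 10 infected
Step 3: +4 new -> 14 infected
Step 4: +5 new -> 19 infected
Step 5: +3 new -> 22 infected
Step 6: +1 new -> 23 infected
Step 7: +2 new -> 25 infected
Step 8: +2 new -> 27 infected
Step 9: +2 new -> 29 infected
Step 10: +1 new -> 30 infected
Step 11: +0 new -> 30 infected

Answer: 30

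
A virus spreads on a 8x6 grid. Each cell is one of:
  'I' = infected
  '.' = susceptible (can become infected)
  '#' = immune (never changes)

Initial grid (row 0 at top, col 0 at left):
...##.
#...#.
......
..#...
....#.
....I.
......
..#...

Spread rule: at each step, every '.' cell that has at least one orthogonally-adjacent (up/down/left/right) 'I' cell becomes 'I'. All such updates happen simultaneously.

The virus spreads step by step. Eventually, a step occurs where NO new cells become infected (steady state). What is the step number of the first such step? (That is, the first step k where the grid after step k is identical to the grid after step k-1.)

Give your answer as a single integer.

Answer: 10

Derivation:
Step 0 (initial): 1 infected
Step 1: +3 new -> 4 infected
Step 2: +6 new -> 10 infected
Step 3: +7 new -> 17 infected
Step 4: +6 new -> 23 infected
Step 5: +8 new -> 31 infected
Step 6: +5 new -> 36 infected
Step 7: +3 new -> 39 infected
Step 8: +1 new -> 40 infected
Step 9: +1 new -> 41 infected
Step 10: +0 new -> 41 infected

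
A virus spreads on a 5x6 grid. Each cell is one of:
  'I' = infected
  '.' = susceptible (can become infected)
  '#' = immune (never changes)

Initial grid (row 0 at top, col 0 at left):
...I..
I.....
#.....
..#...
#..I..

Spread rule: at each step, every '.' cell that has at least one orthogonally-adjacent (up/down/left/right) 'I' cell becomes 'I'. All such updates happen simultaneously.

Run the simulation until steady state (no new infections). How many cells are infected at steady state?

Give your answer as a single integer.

Step 0 (initial): 3 infected
Step 1: +8 new -> 11 infected
Step 2: +9 new -> 20 infected
Step 3: +5 new -> 25 infected
Step 4: +2 new -> 27 infected
Step 5: +0 new -> 27 infected

Answer: 27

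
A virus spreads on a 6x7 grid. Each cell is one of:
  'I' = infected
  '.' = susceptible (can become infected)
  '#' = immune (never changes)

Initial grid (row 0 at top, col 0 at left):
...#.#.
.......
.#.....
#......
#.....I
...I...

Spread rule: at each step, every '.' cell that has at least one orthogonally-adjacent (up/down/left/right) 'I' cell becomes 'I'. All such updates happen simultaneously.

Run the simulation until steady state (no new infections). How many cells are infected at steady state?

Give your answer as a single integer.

Answer: 37

Derivation:
Step 0 (initial): 2 infected
Step 1: +6 new -> 8 infected
Step 2: +7 new -> 15 infected
Step 3: +7 new -> 22 infected
Step 4: +6 new -> 28 infected
Step 5: +2 new -> 30 infected
Step 6: +3 new -> 33 infected
Step 7: +2 new -> 35 infected
Step 8: +2 new -> 37 infected
Step 9: +0 new -> 37 infected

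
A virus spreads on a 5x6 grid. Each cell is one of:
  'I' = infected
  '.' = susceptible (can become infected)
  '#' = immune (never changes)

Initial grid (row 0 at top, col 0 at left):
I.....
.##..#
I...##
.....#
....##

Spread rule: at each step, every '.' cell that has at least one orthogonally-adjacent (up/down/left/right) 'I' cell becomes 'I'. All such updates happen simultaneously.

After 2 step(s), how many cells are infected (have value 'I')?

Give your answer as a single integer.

Step 0 (initial): 2 infected
Step 1: +4 new -> 6 infected
Step 2: +4 new -> 10 infected

Answer: 10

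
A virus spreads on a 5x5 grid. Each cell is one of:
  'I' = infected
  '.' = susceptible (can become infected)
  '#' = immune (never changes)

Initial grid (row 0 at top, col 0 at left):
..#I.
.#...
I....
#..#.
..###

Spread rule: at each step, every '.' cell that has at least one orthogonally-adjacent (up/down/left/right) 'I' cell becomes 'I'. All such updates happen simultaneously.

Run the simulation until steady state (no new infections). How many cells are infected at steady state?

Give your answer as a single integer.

Answer: 18

Derivation:
Step 0 (initial): 2 infected
Step 1: +4 new -> 6 infected
Step 2: +6 new -> 12 infected
Step 3: +4 new -> 16 infected
Step 4: +2 new -> 18 infected
Step 5: +0 new -> 18 infected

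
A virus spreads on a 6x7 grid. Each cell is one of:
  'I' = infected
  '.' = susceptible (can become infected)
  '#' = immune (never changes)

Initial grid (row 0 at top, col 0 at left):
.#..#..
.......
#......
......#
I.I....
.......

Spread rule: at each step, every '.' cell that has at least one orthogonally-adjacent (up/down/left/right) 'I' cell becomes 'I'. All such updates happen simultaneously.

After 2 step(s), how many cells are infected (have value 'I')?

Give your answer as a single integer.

Answer: 14

Derivation:
Step 0 (initial): 2 infected
Step 1: +6 new -> 8 infected
Step 2: +6 new -> 14 infected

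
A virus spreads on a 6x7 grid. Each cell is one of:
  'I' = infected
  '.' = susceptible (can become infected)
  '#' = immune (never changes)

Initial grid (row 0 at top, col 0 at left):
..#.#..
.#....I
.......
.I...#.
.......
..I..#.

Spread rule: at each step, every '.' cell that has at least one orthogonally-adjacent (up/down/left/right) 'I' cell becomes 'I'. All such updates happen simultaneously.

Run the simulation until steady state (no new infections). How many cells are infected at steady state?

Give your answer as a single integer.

Answer: 37

Derivation:
Step 0 (initial): 3 infected
Step 1: +10 new -> 13 infected
Step 2: +11 new -> 24 infected
Step 3: +8 new -> 32 infected
Step 4: +4 new -> 36 infected
Step 5: +1 new -> 37 infected
Step 6: +0 new -> 37 infected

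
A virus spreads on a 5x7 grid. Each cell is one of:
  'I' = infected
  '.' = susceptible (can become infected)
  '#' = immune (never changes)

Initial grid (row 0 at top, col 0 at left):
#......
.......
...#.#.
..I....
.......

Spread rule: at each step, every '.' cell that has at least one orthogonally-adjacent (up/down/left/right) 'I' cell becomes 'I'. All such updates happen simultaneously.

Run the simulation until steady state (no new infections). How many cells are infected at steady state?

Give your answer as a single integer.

Step 0 (initial): 1 infected
Step 1: +4 new -> 5 infected
Step 2: +6 new -> 11 infected
Step 3: +8 new -> 19 infected
Step 4: +6 new -> 25 infected
Step 5: +4 new -> 29 infected
Step 6: +2 new -> 31 infected
Step 7: +1 new -> 32 infected
Step 8: +0 new -> 32 infected

Answer: 32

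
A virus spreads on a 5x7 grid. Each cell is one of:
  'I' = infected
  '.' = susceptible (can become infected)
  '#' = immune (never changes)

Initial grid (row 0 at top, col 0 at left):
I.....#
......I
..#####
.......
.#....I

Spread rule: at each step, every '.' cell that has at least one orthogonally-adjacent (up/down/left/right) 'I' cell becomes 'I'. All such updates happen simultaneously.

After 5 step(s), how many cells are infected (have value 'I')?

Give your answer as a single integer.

Answer: 28

Derivation:
Step 0 (initial): 3 infected
Step 1: +5 new -> 8 infected
Step 2: +7 new -> 15 infected
Step 3: +8 new -> 23 infected
Step 4: +4 new -> 27 infected
Step 5: +1 new -> 28 infected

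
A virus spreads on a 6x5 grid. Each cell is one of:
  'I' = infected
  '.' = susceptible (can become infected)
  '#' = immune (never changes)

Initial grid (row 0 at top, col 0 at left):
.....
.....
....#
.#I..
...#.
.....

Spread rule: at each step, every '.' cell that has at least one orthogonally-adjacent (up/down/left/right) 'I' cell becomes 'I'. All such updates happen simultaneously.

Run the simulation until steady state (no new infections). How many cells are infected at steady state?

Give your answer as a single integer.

Answer: 27

Derivation:
Step 0 (initial): 1 infected
Step 1: +3 new -> 4 infected
Step 2: +6 new -> 10 infected
Step 3: +8 new -> 18 infected
Step 4: +7 new -> 25 infected
Step 5: +2 new -> 27 infected
Step 6: +0 new -> 27 infected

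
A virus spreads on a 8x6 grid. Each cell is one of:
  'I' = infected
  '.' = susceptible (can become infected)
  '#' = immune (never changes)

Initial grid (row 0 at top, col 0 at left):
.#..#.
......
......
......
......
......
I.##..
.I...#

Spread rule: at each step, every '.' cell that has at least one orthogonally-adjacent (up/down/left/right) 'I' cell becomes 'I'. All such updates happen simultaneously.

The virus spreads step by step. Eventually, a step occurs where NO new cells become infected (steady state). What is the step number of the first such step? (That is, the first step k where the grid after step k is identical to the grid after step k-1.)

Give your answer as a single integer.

Step 0 (initial): 2 infected
Step 1: +4 new -> 6 infected
Step 2: +3 new -> 9 infected
Step 3: +4 new -> 13 infected
Step 4: +5 new -> 18 infected
Step 5: +6 new -> 24 infected
Step 6: +6 new -> 30 infected
Step 7: +4 new -> 34 infected
Step 8: +4 new -> 38 infected
Step 9: +3 new -> 41 infected
Step 10: +1 new -> 42 infected
Step 11: +1 new -> 43 infected
Step 12: +0 new -> 43 infected

Answer: 12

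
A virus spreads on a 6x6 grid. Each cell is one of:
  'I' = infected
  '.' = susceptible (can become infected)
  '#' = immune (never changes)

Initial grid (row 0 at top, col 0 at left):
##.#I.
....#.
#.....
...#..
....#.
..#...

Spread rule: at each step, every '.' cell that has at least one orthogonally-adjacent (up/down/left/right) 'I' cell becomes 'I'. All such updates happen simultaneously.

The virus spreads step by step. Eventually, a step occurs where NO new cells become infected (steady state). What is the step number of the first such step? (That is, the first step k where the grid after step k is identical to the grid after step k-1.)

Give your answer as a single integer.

Step 0 (initial): 1 infected
Step 1: +1 new -> 2 infected
Step 2: +1 new -> 3 infected
Step 3: +1 new -> 4 infected
Step 4: +2 new -> 6 infected
Step 5: +3 new -> 9 infected
Step 6: +3 new -> 12 infected
Step 7: +4 new -> 16 infected
Step 8: +5 new -> 21 infected
Step 9: +4 new -> 25 infected
Step 10: +2 new -> 27 infected
Step 11: +1 new -> 28 infected
Step 12: +0 new -> 28 infected

Answer: 12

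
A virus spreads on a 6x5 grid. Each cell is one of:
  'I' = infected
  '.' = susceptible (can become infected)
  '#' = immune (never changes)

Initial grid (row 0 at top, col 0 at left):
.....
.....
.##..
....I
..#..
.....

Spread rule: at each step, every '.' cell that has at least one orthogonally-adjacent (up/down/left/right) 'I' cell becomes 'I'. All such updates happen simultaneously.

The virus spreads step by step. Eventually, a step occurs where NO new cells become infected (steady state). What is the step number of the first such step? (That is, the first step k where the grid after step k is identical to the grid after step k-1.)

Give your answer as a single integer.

Answer: 8

Derivation:
Step 0 (initial): 1 infected
Step 1: +3 new -> 4 infected
Step 2: +5 new -> 9 infected
Step 3: +4 new -> 13 infected
Step 4: +5 new -> 18 infected
Step 5: +5 new -> 23 infected
Step 6: +3 new -> 26 infected
Step 7: +1 new -> 27 infected
Step 8: +0 new -> 27 infected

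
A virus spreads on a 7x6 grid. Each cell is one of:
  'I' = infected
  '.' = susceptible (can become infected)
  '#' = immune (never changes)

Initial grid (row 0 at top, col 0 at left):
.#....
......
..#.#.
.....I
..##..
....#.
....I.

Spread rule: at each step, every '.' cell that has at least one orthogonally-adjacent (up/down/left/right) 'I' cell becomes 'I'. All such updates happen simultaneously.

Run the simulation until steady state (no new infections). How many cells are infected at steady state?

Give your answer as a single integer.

Answer: 36

Derivation:
Step 0 (initial): 2 infected
Step 1: +5 new -> 7 infected
Step 2: +6 new -> 13 infected
Step 3: +6 new -> 19 infected
Step 4: +5 new -> 24 infected
Step 5: +6 new -> 30 infected
Step 6: +4 new -> 34 infected
Step 7: +1 new -> 35 infected
Step 8: +1 new -> 36 infected
Step 9: +0 new -> 36 infected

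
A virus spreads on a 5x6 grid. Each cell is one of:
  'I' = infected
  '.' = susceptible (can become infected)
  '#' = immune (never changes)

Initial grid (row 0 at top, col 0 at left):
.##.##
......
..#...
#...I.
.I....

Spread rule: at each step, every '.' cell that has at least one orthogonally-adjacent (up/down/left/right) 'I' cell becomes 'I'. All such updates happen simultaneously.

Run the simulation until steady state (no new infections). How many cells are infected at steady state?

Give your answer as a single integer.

Answer: 24

Derivation:
Step 0 (initial): 2 infected
Step 1: +7 new -> 9 infected
Step 2: +7 new -> 16 infected
Step 3: +4 new -> 20 infected
Step 4: +3 new -> 23 infected
Step 5: +1 new -> 24 infected
Step 6: +0 new -> 24 infected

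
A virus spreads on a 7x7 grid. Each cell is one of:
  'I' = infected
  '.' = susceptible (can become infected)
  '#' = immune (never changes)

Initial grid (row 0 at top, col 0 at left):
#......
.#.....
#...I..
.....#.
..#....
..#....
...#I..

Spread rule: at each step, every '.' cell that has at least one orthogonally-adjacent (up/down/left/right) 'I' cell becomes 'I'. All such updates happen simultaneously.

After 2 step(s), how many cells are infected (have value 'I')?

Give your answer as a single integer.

Step 0 (initial): 2 infected
Step 1: +6 new -> 8 infected
Step 2: +10 new -> 18 infected

Answer: 18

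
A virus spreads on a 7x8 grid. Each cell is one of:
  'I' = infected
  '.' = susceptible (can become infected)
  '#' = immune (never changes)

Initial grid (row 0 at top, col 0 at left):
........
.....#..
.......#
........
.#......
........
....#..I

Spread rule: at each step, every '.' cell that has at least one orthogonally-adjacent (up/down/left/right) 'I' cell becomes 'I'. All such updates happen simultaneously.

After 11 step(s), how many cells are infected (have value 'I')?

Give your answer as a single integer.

Answer: 49

Derivation:
Step 0 (initial): 1 infected
Step 1: +2 new -> 3 infected
Step 2: +3 new -> 6 infected
Step 3: +3 new -> 9 infected
Step 4: +3 new -> 12 infected
Step 5: +4 new -> 16 infected
Step 6: +6 new -> 22 infected
Step 7: +7 new -> 29 infected
Step 8: +7 new -> 36 infected
Step 9: +6 new -> 42 infected
Step 10: +4 new -> 46 infected
Step 11: +3 new -> 49 infected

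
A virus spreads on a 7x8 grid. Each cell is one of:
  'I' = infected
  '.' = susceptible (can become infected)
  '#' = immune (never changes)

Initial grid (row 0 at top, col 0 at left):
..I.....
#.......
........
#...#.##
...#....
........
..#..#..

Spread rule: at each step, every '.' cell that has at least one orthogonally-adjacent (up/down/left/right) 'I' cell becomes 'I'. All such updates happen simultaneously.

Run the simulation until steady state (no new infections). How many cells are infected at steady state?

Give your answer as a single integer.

Step 0 (initial): 1 infected
Step 1: +3 new -> 4 infected
Step 2: +5 new -> 9 infected
Step 3: +5 new -> 14 infected
Step 4: +7 new -> 21 infected
Step 5: +5 new -> 26 infected
Step 6: +6 new -> 32 infected
Step 7: +6 new -> 38 infected
Step 8: +5 new -> 43 infected
Step 9: +2 new -> 45 infected
Step 10: +2 new -> 47 infected
Step 11: +1 new -> 48 infected
Step 12: +0 new -> 48 infected

Answer: 48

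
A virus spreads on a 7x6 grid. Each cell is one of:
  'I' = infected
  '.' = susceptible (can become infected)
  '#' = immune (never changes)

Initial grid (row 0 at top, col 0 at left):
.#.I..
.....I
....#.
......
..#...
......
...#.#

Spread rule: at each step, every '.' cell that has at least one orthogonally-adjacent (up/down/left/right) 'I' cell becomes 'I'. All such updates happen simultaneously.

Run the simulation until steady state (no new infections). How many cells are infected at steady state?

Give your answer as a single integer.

Step 0 (initial): 2 infected
Step 1: +6 new -> 8 infected
Step 2: +3 new -> 11 infected
Step 3: +5 new -> 16 infected
Step 4: +6 new -> 22 infected
Step 5: +5 new -> 27 infected
Step 6: +4 new -> 31 infected
Step 7: +3 new -> 34 infected
Step 8: +2 new -> 36 infected
Step 9: +1 new -> 37 infected
Step 10: +0 new -> 37 infected

Answer: 37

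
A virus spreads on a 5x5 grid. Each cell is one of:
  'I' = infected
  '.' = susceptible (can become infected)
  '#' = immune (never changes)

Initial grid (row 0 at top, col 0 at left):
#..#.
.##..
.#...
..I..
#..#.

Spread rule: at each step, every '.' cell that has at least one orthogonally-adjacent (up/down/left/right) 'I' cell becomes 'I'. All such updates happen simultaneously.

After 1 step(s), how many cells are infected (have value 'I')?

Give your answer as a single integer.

Step 0 (initial): 1 infected
Step 1: +4 new -> 5 infected

Answer: 5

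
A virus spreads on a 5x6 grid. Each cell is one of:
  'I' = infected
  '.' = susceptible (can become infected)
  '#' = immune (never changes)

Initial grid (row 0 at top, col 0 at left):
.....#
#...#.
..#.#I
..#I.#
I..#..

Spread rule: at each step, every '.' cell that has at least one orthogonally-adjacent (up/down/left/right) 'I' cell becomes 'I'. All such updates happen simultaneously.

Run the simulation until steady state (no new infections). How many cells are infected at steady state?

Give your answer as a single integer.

Step 0 (initial): 3 infected
Step 1: +5 new -> 8 infected
Step 2: +5 new -> 13 infected
Step 3: +4 new -> 17 infected
Step 4: +3 new -> 20 infected
Step 5: +1 new -> 21 infected
Step 6: +1 new -> 22 infected
Step 7: +0 new -> 22 infected

Answer: 22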